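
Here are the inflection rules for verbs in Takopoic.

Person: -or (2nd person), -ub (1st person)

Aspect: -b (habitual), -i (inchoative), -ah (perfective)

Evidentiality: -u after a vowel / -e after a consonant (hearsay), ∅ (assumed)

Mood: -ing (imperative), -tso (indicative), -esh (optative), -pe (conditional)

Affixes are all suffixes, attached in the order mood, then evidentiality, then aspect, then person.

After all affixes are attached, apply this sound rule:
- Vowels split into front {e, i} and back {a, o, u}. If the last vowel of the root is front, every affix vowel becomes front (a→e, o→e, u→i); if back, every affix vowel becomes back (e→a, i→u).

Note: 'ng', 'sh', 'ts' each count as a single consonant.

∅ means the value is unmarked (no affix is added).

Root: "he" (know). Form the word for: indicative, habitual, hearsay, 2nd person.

hetseiber

Attach mood indicative -tso → hetso.
Attach evidentiality hearsay -u (after vowel 'o') → hetsou.
Attach aspect habitual -b → hetsoub.
Attach person 2nd person -or → hetsoubor.
Apply vowel harmony: hetsoubor → hetseiber.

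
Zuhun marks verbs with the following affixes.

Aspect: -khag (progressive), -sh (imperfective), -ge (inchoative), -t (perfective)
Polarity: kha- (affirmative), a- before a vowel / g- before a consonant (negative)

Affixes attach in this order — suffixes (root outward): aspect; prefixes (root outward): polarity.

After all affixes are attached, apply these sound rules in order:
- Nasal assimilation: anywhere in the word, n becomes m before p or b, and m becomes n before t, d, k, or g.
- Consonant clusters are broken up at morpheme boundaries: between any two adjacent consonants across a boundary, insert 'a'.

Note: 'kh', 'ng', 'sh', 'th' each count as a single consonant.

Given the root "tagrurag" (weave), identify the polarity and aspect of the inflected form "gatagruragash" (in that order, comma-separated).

Segment: g-tagrurag-sh.
polarity: a/g- → negative.
aspect: -sh → imperfective.

negative, imperfective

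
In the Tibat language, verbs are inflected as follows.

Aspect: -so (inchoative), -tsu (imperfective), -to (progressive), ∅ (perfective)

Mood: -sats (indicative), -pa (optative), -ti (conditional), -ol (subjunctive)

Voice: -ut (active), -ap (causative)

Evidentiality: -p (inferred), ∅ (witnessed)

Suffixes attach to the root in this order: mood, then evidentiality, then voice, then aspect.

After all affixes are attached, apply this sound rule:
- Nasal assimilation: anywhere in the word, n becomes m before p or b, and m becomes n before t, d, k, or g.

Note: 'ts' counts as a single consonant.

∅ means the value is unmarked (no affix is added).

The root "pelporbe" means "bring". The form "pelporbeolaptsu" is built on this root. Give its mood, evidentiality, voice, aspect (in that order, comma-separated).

Segment: pelporbe-ol-ap-tsu.
mood: -ol → subjunctive.
evidentiality: ∅ → witnessed.
voice: -ap → causative.
aspect: -tsu → imperfective.

subjunctive, witnessed, causative, imperfective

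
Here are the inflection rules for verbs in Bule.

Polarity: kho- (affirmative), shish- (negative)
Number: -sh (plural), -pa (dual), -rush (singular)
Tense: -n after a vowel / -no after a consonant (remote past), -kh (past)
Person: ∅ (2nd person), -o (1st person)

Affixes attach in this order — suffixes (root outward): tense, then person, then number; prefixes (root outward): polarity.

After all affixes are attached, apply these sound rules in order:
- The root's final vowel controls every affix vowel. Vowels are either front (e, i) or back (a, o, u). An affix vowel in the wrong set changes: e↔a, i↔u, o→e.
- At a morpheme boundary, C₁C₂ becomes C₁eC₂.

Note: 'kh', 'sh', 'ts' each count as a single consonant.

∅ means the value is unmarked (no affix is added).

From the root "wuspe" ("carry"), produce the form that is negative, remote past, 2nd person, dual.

shishewuspenepe

Attach polarity negative shish- → shishwuspe.
Attach tense remote past -n (after vowel 'e') → shishwuspen.
person = 2nd person: zero marking, form stays shishwuspen.
Attach number dual -pa → shishwuspenpa.
Apply vowel harmony: shishwuspenpa → shishwuspenpe.
Apply epenthesis: shishwuspenpe → shishewuspenepe.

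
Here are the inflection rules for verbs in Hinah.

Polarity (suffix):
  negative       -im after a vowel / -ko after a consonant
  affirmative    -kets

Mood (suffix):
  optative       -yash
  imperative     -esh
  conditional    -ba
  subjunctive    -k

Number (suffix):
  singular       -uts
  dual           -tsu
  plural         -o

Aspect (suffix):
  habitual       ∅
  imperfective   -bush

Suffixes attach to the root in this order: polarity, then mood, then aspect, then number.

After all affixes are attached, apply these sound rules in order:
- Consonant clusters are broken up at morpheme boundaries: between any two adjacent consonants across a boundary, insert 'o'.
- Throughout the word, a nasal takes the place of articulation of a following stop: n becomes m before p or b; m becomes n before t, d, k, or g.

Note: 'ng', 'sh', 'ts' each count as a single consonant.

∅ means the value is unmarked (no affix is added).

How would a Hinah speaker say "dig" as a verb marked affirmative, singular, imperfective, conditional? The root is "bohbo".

Attach polarity affirmative -kets → bohbokets.
Attach mood conditional -ba → bohboketsba.
Attach aspect imperfective -bush → bohboketsbabush.
Attach number singular -uts → bohboketsbabushuts.
Apply epenthesis: bohboketsbabushuts → bohboketsobabushuts.
Nasal assimilation: no change.

bohboketsobabushuts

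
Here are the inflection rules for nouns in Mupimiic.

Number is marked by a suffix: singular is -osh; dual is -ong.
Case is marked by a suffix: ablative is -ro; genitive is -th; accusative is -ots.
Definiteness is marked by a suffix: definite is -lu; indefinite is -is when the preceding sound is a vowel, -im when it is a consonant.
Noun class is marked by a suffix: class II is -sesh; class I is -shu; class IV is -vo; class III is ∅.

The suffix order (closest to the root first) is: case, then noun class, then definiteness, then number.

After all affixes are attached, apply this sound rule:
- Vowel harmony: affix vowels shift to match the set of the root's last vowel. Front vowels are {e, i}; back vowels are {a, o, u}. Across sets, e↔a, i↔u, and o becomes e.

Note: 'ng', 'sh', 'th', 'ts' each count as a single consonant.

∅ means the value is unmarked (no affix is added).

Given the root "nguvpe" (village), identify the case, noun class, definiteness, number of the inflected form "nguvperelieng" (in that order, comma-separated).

ablative, class III, definite, dual

Segment: nguvpe-ro-lu-ong.
case: -ro → ablative.
noun class: ∅ → class III.
definiteness: -lu → definite.
number: -ong → dual.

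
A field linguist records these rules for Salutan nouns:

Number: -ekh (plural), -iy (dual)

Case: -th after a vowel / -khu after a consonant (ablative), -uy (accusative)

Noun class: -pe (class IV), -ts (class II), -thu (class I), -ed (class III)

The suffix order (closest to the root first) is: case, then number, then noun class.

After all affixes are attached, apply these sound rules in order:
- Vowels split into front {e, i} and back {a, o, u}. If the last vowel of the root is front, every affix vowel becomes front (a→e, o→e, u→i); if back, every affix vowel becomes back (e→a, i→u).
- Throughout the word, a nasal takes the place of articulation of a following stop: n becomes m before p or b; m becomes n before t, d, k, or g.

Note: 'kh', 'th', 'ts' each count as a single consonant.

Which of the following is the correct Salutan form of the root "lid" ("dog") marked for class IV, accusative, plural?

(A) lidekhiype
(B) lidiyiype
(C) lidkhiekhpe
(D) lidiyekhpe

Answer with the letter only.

D

Attach case accusative -uy → liduy.
Attach number plural -ekh → liduyekh.
Attach noun class class IV -pe → liduyekhpe.
Apply vowel harmony: liduyekhpe → lidiyekhpe.
Nasal assimilation: no change.
So the correct form is lidiyekhpe, option (D).
(C) lidkhiekhpe is wrong: it uses ablative instead of accusative for case.
(B) lidiyiype is wrong: it uses dual instead of plural for number.
(A) lidekhiype is wrong: it has the affixes in the wrong order.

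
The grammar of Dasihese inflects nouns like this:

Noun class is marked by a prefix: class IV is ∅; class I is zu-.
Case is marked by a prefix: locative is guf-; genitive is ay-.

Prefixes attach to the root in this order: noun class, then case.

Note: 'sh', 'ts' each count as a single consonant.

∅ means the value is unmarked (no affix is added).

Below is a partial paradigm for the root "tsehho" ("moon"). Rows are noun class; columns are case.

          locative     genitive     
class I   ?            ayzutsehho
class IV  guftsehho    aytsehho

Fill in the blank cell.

gufzutsehho

Attach noun class class I zu- → zutsehho.
Attach case locative guf- → gufzutsehho.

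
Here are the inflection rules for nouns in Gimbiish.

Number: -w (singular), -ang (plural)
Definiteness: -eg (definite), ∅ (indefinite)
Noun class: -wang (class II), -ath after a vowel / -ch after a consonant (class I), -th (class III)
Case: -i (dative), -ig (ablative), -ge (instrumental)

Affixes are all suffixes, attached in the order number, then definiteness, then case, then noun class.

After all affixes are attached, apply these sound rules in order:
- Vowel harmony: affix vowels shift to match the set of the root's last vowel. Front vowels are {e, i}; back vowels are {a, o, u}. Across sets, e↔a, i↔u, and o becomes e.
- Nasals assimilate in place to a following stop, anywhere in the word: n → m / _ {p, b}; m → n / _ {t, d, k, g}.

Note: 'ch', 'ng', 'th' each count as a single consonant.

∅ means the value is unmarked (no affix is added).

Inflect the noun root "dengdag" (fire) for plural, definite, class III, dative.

dengdagangaguth

Attach number plural -ang → dengdagang.
Attach definiteness definite -eg → dengdagangeg.
Attach case dative -i → dengdagangegi.
Attach noun class class III -th → dengdagangegith.
Apply vowel harmony: dengdagangegith → dengdagangaguth.
Nasal assimilation: no change.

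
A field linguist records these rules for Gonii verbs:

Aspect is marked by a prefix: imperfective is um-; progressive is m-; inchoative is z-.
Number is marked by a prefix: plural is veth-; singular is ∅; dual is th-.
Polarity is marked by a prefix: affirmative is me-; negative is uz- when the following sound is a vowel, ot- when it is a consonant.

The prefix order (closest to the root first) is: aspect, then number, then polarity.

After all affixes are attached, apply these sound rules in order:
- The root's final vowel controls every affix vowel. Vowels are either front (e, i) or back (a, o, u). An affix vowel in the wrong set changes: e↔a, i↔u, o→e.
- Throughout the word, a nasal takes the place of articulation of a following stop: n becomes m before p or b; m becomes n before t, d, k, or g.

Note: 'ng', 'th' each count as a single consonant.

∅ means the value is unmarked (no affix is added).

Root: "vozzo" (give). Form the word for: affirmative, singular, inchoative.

Attach aspect inchoative z- → zvozzo.
number = singular: zero marking, form stays zvozzo.
Attach polarity affirmative me- → mezvozzo.
Apply vowel harmony: mezvozzo → mazvozzo.
Nasal assimilation: no change.

mazvozzo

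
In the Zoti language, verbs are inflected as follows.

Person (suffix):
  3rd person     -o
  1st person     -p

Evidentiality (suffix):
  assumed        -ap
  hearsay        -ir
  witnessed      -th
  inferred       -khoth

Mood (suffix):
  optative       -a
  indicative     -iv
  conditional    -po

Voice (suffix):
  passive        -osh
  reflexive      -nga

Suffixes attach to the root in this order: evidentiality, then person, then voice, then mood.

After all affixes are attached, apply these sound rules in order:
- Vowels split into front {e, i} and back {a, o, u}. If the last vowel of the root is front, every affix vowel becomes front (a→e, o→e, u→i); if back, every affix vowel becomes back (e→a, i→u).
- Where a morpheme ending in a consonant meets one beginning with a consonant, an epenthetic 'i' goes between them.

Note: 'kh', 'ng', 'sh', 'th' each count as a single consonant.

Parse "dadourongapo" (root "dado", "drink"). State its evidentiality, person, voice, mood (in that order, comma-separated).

hearsay, 3rd person, reflexive, conditional

Segment: dado-ir-o-nga-po.
evidentiality: -ir → hearsay.
person: -o → 3rd person.
voice: -nga → reflexive.
mood: -po → conditional.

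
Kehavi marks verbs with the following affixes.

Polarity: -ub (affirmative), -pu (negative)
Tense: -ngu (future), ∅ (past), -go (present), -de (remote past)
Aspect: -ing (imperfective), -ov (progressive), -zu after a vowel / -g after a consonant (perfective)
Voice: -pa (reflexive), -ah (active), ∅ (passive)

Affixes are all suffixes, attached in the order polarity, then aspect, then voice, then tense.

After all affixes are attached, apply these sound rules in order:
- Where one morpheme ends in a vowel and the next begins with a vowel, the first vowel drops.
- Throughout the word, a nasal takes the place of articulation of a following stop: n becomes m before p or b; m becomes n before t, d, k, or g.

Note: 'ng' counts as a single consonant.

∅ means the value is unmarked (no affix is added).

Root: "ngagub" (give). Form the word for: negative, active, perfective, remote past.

ngagubpuzahde

Attach polarity negative -pu → ngagubpu.
Attach aspect perfective -zu (after vowel 'u') → ngagubpuzu.
Attach voice active -ah → ngagubpuzuah.
Attach tense remote past -de → ngagubpuzuahde.
Apply vowel deletion: ngagubpuzuahde → ngagubpuzahde.
Nasal assimilation: no change.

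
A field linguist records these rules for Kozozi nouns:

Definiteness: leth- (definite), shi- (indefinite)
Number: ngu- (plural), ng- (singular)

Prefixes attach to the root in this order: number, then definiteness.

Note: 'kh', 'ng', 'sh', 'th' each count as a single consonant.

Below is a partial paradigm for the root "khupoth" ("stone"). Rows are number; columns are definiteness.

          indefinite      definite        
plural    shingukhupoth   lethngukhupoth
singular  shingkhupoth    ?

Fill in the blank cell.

lethngkhupoth

Attach number singular ng- → ngkhupoth.
Attach definiteness definite leth- → lethngkhupoth.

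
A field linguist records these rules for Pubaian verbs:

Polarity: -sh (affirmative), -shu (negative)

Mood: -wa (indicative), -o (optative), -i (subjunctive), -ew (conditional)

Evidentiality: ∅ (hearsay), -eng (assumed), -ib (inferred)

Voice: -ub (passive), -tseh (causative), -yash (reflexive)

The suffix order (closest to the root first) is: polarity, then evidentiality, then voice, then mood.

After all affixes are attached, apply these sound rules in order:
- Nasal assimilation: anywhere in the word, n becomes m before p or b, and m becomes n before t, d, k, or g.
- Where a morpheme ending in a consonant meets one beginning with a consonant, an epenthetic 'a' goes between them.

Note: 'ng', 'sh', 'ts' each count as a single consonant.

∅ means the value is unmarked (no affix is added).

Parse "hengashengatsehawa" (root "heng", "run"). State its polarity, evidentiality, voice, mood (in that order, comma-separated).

Segment: heng-sh-eng-tseh-wa.
polarity: -sh → affirmative.
evidentiality: -eng → assumed.
voice: -tseh → causative.
mood: -wa → indicative.

affirmative, assumed, causative, indicative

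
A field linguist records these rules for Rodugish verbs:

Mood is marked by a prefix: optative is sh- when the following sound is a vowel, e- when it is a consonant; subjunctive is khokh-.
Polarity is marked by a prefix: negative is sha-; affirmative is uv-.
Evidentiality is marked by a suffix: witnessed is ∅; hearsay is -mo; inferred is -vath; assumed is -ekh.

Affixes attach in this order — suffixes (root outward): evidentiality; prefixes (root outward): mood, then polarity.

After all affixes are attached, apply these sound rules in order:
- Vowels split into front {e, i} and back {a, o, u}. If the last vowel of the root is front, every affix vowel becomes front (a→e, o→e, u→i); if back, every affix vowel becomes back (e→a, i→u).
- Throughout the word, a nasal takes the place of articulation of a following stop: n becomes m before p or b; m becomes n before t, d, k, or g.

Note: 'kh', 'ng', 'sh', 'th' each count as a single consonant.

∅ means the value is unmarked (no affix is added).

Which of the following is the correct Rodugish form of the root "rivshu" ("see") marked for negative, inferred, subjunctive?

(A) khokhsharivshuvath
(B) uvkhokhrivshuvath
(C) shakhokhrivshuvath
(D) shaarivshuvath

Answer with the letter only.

Attach evidentiality inferred -vath → rivshuvath.
Attach mood subjunctive khokh- → khokhrivshuvath.
Attach polarity negative sha- → shakhokhrivshuvath.
Vowel harmony: no change.
Nasal assimilation: no change.
So the correct form is shakhokhrivshuvath, option (C).
(D) shaarivshuvath is wrong: it uses optative instead of subjunctive for mood.
(A) khokhsharivshuvath is wrong: it has the affixes in the wrong order.
(B) uvkhokhrivshuvath is wrong: it uses affirmative instead of negative for polarity.

C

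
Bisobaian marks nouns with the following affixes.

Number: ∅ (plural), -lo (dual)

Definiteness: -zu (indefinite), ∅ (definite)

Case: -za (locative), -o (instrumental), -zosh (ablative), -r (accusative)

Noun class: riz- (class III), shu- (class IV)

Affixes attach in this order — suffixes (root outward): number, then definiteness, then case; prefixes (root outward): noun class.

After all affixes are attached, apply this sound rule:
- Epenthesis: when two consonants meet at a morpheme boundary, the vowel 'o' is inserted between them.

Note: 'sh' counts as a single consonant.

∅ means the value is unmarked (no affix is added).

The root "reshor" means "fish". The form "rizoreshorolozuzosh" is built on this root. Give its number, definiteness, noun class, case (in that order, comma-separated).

dual, indefinite, class III, ablative

Segment: riz-reshor-lo-zu-zosh.
number: -lo → dual.
definiteness: -zu → indefinite.
noun class: riz- → class III.
case: -zosh → ablative.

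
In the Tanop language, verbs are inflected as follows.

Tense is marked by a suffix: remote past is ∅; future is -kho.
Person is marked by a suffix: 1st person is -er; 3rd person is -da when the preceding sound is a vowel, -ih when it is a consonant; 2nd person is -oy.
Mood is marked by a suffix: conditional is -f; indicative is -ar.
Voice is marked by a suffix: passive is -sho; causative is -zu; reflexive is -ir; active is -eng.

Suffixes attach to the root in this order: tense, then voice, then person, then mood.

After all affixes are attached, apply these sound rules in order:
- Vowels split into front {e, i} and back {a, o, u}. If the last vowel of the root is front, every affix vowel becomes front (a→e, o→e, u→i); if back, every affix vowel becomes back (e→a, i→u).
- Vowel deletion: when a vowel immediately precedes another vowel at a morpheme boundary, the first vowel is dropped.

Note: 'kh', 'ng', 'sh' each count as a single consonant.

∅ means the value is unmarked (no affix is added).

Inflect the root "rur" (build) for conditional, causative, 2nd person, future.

rurkhozoyf

Attach tense future -kho → rurkho.
Attach voice causative -zu → rurkhozu.
Attach person 2nd person -oy → rurkhozuoy.
Attach mood conditional -f → rurkhozuoyf.
Vowel harmony: no change.
Apply vowel deletion: rurkhozuoyf → rurkhozoyf.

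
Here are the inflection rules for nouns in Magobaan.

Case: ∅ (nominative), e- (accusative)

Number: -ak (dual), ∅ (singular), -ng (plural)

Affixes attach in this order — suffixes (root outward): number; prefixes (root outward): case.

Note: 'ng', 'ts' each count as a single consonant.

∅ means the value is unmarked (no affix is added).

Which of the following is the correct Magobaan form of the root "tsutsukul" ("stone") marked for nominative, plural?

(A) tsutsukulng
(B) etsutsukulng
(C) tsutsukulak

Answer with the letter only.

A

case = nominative: zero marking, form stays tsutsukul.
Attach number plural -ng → tsutsukulng.
So the correct form is tsutsukulng, option (A).
(B) etsutsukulng is wrong: it uses accusative instead of nominative for case.
(C) tsutsukulak is wrong: it uses dual instead of plural for number.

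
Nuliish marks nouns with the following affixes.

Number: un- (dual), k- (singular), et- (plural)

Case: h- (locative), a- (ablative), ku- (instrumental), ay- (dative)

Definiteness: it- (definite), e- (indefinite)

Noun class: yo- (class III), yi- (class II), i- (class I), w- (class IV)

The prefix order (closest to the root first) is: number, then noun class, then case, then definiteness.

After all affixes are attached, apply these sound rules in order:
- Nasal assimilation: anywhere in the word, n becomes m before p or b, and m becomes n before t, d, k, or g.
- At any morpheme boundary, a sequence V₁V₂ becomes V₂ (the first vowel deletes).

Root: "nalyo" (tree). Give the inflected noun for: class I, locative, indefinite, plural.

ehetnalyo

Attach number plural et- → etnalyo.
Attach noun class class I i- → ietnalyo.
Attach case locative h- → hietnalyo.
Attach definiteness indefinite e- → ehietnalyo.
Nasal assimilation: no change.
Apply vowel deletion: ehietnalyo → ehetnalyo.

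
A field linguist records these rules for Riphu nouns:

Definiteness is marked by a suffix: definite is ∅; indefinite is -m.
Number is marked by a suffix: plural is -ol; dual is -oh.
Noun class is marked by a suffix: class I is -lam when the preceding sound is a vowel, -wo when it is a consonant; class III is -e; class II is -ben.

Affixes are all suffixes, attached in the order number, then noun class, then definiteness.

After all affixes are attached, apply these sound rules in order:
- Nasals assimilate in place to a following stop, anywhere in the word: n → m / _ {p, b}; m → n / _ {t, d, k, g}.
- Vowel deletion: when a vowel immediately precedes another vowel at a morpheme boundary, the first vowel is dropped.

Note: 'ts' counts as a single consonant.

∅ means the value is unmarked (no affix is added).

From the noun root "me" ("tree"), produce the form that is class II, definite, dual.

Attach number dual -oh → meoh.
Attach noun class class II -ben → meohben.
definiteness = definite: zero marking, form stays meohben.
Nasal assimilation: no change.
Apply vowel deletion: meohben → mohben.

mohben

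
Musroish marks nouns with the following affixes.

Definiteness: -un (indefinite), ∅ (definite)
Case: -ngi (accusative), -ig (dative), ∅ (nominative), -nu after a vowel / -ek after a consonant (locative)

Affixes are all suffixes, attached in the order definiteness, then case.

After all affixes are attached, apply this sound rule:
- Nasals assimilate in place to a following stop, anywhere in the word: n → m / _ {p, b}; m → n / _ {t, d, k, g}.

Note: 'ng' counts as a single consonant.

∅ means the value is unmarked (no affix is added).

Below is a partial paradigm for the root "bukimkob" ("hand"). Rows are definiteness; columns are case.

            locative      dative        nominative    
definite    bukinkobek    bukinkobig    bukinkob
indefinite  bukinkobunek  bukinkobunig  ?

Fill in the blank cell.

bukinkobun

Attach definiteness indefinite -un → bukimkobun.
case = nominative: zero marking, form stays bukimkobun.
Apply nasal assimilation: bukimkobun → bukinkobun.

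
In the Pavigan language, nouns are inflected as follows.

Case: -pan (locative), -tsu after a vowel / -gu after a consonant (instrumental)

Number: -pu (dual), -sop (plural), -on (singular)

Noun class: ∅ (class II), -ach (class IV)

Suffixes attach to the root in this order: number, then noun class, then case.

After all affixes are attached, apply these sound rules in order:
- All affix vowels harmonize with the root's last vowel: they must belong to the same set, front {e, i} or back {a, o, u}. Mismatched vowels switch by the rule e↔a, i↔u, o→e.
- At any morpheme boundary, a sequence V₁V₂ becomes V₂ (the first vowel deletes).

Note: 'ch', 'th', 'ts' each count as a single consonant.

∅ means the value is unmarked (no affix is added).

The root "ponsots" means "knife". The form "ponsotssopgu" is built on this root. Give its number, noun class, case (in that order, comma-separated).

plural, class II, instrumental

Segment: ponsots-sop-gu.
number: -sop → plural.
noun class: ∅ → class II.
case: -tsu/gu → instrumental.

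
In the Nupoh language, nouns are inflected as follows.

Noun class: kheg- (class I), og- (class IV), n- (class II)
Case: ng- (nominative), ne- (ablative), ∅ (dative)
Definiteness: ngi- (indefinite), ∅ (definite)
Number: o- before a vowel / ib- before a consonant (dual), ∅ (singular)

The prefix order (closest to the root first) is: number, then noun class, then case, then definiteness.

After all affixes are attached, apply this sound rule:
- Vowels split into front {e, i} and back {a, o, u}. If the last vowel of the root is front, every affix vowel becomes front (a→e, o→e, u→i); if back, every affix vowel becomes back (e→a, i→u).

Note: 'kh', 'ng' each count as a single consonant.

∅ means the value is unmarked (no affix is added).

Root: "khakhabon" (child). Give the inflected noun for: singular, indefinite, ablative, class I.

number = singular: zero marking, form stays khakhabon.
Attach noun class class I kheg- → khegkhakhabon.
Attach case ablative ne- → nekhegkhakhabon.
Attach definiteness indefinite ngi- → nginekhegkhakhabon.
Apply vowel harmony: nginekhegkhakhabon → ngunakhagkhakhabon.

ngunakhagkhakhabon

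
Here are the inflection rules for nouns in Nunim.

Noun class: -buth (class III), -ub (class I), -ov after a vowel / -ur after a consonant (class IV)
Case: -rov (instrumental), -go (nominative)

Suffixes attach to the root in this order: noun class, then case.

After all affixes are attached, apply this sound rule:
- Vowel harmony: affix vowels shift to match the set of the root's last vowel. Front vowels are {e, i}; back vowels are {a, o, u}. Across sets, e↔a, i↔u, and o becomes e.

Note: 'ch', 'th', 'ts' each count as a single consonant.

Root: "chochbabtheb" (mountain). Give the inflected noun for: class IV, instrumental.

Attach noun class class IV -ur (after consonant 'b') → chochbabthebur.
Attach case instrumental -rov → chochbabtheburrov.
Apply vowel harmony: chochbabtheburrov → chochbabthebirrev.

chochbabthebirrev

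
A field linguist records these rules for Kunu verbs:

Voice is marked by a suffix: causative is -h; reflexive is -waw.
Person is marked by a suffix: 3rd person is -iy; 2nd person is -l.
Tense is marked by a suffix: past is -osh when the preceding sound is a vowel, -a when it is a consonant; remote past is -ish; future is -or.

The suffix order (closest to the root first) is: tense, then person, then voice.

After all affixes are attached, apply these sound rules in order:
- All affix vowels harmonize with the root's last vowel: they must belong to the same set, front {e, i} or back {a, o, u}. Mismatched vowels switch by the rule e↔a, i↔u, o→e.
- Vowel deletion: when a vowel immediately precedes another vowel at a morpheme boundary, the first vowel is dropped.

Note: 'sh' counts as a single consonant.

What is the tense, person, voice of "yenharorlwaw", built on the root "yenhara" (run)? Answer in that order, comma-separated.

Segment: yenhara-or-l-waw.
tense: -or → future.
person: -l → 2nd person.
voice: -waw → reflexive.

future, 2nd person, reflexive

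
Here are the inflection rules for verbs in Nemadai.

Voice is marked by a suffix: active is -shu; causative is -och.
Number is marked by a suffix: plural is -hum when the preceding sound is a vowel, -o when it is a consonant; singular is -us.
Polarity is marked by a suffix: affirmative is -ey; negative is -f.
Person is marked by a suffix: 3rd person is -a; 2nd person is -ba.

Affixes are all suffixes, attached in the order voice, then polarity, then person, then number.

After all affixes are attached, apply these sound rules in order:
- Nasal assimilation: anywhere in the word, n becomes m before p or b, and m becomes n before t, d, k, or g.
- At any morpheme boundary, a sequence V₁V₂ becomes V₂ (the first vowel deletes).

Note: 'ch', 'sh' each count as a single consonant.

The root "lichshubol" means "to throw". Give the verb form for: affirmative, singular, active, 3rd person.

Attach voice active -shu → lichshubolshu.
Attach polarity affirmative -ey → lichshubolshuey.
Attach person 3rd person -a → lichshubolshueya.
Attach number singular -us → lichshubolshueyaus.
Nasal assimilation: no change.
Apply vowel deletion: lichshubolshueyaus → lichshubolsheyus.

lichshubolsheyus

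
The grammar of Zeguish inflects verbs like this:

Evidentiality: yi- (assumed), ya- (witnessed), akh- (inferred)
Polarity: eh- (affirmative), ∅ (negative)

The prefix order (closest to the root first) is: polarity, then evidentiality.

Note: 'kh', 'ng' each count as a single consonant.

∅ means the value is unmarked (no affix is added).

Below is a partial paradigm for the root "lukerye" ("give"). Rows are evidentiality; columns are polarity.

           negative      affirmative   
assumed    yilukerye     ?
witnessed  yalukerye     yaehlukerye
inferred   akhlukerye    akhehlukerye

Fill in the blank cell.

yiehlukerye

Attach polarity affirmative eh- → ehlukerye.
Attach evidentiality assumed yi- → yiehlukerye.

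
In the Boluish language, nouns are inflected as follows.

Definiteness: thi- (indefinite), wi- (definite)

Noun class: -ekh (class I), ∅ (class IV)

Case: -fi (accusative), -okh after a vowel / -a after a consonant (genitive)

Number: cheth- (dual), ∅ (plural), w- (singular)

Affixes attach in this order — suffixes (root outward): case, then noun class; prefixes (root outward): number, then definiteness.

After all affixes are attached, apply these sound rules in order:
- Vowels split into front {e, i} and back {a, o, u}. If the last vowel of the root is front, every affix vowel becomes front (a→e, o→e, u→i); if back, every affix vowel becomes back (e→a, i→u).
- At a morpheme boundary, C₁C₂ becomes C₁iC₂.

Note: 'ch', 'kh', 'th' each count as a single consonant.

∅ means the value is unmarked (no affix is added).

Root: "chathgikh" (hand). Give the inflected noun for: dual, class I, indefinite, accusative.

Attach number dual cheth- → chethchathgikh.
Attach definiteness indefinite thi- → thichethchathgikh.
Attach case accusative -fi → thichethchathgikhfi.
Attach noun class class I -ekh → thichethchathgikhfiekh.
Vowel harmony: no change.
Apply epenthesis: thichethchathgikhfiekh → thichethichathgikhifiekh.

thichethichathgikhifiekh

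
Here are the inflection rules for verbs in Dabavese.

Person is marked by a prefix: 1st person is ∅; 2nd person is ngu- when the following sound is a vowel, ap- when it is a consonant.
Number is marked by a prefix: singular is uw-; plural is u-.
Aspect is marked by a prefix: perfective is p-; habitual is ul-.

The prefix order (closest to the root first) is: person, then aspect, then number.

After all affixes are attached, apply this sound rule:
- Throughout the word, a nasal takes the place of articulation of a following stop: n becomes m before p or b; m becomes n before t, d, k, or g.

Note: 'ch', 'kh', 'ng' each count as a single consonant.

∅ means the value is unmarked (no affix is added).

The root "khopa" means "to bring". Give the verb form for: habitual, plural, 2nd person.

uulapkhopa

Attach person 2nd person ap- (before consonant 'kh') → apkhopa.
Attach aspect habitual ul- → ulapkhopa.
Attach number plural u- → uulapkhopa.
Nasal assimilation: no change.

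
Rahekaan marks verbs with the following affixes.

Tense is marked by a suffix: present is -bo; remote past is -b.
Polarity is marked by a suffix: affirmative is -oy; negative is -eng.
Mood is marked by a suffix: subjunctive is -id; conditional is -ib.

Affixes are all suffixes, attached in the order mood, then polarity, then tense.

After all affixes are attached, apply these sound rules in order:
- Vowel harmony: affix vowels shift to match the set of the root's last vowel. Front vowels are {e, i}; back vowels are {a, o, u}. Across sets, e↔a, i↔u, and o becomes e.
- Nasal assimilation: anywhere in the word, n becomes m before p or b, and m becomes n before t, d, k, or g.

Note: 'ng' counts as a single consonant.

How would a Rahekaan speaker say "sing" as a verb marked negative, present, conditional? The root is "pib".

pibibengbe

Attach mood conditional -ib → pibib.
Attach polarity negative -eng → pibibeng.
Attach tense present -bo → pibibengbo.
Apply vowel harmony: pibibengbo → pibibengbe.
Nasal assimilation: no change.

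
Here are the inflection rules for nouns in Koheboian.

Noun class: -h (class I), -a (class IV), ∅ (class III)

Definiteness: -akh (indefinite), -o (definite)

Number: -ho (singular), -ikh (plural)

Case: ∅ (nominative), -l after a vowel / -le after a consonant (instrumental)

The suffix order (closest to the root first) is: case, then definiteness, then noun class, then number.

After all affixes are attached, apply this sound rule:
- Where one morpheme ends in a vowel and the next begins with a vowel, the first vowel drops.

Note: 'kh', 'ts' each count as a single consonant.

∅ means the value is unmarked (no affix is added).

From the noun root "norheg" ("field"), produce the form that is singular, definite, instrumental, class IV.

norheglaho

Attach case instrumental -le (after consonant 'g') → norhegle.
Attach definiteness definite -o → norhegleo.
Attach noun class class IV -a → norhegleoa.
Attach number singular -ho → norhegleoaho.
Apply vowel deletion: norhegleoaho → norheglaho.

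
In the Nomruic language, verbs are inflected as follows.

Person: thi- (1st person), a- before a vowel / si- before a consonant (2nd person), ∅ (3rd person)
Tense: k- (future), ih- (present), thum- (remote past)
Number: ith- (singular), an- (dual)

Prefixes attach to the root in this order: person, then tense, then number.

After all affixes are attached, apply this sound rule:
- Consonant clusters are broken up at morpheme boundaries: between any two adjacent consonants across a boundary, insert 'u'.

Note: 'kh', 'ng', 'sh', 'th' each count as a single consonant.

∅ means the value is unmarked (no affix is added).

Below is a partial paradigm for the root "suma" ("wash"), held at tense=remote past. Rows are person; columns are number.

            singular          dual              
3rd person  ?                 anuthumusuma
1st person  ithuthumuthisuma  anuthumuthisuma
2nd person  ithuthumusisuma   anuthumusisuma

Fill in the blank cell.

ithuthumusuma

person = 3rd person: zero marking, form stays suma.
Attach tense remote past thum- → thumsuma.
Attach number singular ith- → iththumsuma.
Apply epenthesis: iththumsuma → ithuthumusuma.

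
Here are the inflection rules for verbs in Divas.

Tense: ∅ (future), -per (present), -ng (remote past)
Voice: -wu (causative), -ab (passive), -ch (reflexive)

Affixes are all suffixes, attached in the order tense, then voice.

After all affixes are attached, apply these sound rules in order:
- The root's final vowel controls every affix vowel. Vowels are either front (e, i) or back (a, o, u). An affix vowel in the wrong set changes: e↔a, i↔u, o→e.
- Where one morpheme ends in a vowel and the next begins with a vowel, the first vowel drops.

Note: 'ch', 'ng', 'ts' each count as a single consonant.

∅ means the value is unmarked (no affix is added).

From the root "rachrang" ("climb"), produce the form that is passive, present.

Attach tense present -per → rachrangper.
Attach voice passive -ab → rachrangperab.
Apply vowel harmony: rachrangperab → rachrangparab.
Vowel deletion: no change.

rachrangparab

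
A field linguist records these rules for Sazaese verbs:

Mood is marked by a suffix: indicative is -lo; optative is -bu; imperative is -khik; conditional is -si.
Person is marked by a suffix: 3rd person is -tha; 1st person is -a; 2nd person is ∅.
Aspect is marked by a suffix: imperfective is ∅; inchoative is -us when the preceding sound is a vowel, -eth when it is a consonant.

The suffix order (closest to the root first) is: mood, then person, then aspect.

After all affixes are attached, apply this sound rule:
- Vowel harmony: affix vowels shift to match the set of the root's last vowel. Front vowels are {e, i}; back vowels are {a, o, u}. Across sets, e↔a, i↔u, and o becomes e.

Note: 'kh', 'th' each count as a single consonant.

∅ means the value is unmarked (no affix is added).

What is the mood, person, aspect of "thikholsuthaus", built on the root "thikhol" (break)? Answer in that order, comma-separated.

conditional, 3rd person, inchoative

Segment: thikhol-si-tha-us.
mood: -si → conditional.
person: -tha → 3rd person.
aspect: -us/eth → inchoative.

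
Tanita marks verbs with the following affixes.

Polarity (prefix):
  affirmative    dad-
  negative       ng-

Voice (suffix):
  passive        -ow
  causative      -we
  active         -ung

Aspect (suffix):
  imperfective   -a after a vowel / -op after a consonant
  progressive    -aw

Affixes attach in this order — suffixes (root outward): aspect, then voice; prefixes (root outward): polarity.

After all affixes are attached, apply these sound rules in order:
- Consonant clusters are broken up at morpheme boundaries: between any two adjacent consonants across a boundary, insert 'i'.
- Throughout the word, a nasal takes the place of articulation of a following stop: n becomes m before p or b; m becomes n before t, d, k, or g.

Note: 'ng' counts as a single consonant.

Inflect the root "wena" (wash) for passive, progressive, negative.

Attach polarity negative ng- → ngwena.
Attach aspect progressive -aw → ngwenaaw.
Attach voice passive -ow → ngwenaawow.
Apply epenthesis: ngwenaawow → ngiwenaawow.
Nasal assimilation: no change.

ngiwenaawow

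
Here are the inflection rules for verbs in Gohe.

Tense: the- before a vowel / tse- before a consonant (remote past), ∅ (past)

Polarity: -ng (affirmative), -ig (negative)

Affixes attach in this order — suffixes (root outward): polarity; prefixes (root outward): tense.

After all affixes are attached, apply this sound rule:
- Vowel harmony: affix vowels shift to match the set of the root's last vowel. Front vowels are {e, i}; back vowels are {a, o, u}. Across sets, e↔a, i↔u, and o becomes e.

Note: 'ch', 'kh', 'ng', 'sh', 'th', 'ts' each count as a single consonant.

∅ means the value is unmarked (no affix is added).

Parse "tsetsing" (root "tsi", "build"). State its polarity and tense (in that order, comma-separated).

Segment: tse-tsi-ng.
polarity: -ng → affirmative.
tense: the/tse- → remote past.

affirmative, remote past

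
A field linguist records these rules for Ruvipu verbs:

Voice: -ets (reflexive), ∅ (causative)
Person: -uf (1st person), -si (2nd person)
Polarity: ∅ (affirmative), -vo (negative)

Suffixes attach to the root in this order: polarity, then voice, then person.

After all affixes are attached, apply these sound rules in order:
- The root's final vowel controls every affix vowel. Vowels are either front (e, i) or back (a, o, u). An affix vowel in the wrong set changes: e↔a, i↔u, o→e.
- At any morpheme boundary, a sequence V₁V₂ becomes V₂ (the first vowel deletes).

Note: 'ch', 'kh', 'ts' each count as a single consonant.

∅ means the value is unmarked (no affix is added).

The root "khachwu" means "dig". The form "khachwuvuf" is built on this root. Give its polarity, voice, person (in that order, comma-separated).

Segment: khachwu-vo-uf.
polarity: -vo → negative.
voice: ∅ → causative.
person: -uf → 1st person.

negative, causative, 1st person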